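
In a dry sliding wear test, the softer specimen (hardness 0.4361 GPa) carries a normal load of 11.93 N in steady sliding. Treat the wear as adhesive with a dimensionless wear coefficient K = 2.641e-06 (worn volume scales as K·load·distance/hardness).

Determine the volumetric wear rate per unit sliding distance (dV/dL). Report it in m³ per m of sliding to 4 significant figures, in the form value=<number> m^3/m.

value=7.225e-14 m^3/m

Intermediates appear rounded, and the algebra runs at full precision, and rounded just once: four significant digits.
Hardness H = 0.4361 GPa = 4.361e+08 Pa.
In SI base units, W = 11.93 N, H = 4.361e+08 Pa, K = 2.641e-06.
Volumetric rate dV/dL = K·W/H — distance-free: 2.641e-06 · 11.93 / 4.361e+08 = 7.225e-14 m³/m.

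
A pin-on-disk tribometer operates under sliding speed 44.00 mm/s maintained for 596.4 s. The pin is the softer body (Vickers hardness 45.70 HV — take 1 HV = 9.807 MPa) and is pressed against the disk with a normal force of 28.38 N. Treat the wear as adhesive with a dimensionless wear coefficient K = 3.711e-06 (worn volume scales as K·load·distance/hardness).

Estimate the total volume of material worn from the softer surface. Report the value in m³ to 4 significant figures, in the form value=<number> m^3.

value=6.167e-12 m^3

Every step carries full float precision — displayed values are rounded. Rounded just once: 4 significant digits.
Sliding speed v = 44.00 mm/s = 0.04400 m/s. Distance covered L = v·t = 0.04400 m/s × 596.4 s = 26.24 m.
Hardness H = 45.70 HV × 9.807 MPa/HV = 448.2 MPa = 4.482e+08 Pa.
SI base units throughout: W = 28.38 N, H = 4.482e+08 Pa, K = 3.711e-06.
Wear volume V = K·W·L/H = 3.711e-06 · 28.38 · 26.24 / 4.482e+08 = 6.167e-12 m³.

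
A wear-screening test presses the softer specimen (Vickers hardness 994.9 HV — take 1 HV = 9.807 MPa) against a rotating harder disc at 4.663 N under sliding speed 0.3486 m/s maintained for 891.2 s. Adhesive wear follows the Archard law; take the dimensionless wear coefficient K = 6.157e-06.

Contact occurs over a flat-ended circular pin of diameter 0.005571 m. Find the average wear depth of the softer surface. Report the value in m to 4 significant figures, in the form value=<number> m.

value=3.750e-08 m

The computation keeps full precision; quoted intermediates are rounded; a single final rounding to four significant figures.
Convert: Distance L = v·t = 0.3486 m/s × 891.2 s = 310.7 m.
Convert: Hardness H = 994.9 HV × 9.807 MPa/HV = 9757 MPa = 9.757e+09 Pa.
Convert: Contact area A = π·d²/4 = π·(0.005571 m)²/4 = 2.438e-05 m².
In SI base units: W = 4.663 N, H = 9.757e+09 Pa, K = 6.157e-06.
Worn volume V = K·W·L/H = 6.157e-06 · 4.663 · 310.7 / 9.757e+09 = 9.142e-13 m³.
Average depth h = V/A = 9.142e-13 / 2.438e-05 = 3.750e-08 m.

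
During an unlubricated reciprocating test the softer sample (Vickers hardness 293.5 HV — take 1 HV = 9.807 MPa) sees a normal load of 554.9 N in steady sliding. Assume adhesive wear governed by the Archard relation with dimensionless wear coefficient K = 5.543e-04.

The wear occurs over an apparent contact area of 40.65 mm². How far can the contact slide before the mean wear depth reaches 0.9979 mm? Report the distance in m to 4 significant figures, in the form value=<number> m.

Intermediates are shown rounded — all working math maintains full float precision; one last rounding to four significant digits.
Convert: Hardness H = 293.5 HV × 9.807 MPa/HV = 2878 MPa = 2.878e+09 Pa.
Convert: Contact area A = 40.65 mm² = 4.065e-05 m².
Convert: Depth limit h_lim = 0.9979 mm = 9.979e-04 m.
In SI base units: W = 554.9 N, H = 2.878e+09 Pa, K = 5.543e-04.
Volume at the limit: V_lim = h_lim·A = 9.979e-04 · 4.065e-05 = 4.056e-08 m³.
Sliding life L = V_lim·H/(K·W) = 4.056e-08 · 2.878e+09 / (5.543e-04 · 554.9) = 379.6 m.

value=379.6 m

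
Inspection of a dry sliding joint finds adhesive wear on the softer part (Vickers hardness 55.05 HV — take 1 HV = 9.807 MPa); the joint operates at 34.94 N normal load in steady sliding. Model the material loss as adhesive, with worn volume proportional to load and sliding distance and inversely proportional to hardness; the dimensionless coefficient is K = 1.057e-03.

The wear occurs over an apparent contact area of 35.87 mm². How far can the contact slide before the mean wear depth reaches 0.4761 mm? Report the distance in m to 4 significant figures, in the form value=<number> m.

value=249.6 m

All arithmetic carries full float precision, and printed values are rounded, and one final rounding, at 4 significant figures.
Convert: Hardness H = 55.05 HV × 9.807 MPa/HV = 539.9 MPa = 5.399e+08 Pa.
Convert: Contact area A = 35.87 mm² = 3.587e-05 m².
Convert: Depth limit h_lim = 0.4761 mm = 4.761e-04 m.
Restated in SI base units: W = 34.94 N, H = 5.399e+08 Pa, K = 1.057e-03.
At the depth limit, V_lim = h_lim·A = 4.761e-04 · 3.587e-05 = 1.708e-08 m³.
Inverting, life L = V_lim·H/(K·W) = 1.708e-08 · 5.399e+08 / (1.057e-03 · 34.94) = 249.6 m.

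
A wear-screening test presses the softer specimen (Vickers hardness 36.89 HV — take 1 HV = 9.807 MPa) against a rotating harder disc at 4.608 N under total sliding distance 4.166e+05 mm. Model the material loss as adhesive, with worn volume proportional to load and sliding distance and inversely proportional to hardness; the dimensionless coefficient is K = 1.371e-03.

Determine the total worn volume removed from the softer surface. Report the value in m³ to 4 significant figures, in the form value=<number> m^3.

value=7.275e-09 m^3

Intermediates appear rounded, and every step maintains full float precision; rounded once at the end, at four significant digits.
Convert: Sliding distance L = 4.166e+05 mm = 416.6 m.
Convert: Hardness H = 36.89 HV × 9.807 MPa/HV = 361.8 MPa = 3.618e+08 Pa.
SI base units throughout: W = 4.608 N, H = 3.618e+08 Pa, K = 1.371e-03.
Volume removed: V = K·W·L/H = 1.371e-03 · 4.608 · 416.6 / 3.618e+08 = 7.275e-09 m³.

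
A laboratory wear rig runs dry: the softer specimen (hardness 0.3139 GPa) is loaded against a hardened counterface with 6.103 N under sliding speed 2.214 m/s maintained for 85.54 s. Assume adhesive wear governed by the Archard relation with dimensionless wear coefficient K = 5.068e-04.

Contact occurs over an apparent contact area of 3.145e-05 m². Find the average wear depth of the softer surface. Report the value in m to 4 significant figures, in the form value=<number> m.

All working math keeps full float precision — displayed values are rounded — one last rounding, at 4 significant digits.
Sliding distance L = v·t = 2.214 m/s × 85.54 s = 189.4 m.
Hardness H = 0.3139 GPa = 3.139e+08 Pa.
SI base units throughout: W = 6.103 N, H = 3.139e+08 Pa, K = 5.068e-04.
By Archard's law, V = K·W·L/H = 5.068e-04 · 6.103 · 189.4 / 3.139e+08 = 1.866e-09 m³.
Mean depth h = V/A = 1.866e-09 / 3.145e-05 = 5.934e-05 m.

value=5.934e-05 m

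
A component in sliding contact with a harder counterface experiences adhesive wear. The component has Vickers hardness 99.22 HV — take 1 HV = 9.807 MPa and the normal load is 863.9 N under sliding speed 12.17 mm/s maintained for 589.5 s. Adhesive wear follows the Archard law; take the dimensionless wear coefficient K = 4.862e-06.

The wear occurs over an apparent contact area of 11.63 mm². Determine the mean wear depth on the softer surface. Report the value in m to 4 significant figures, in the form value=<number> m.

value=2.663e-06 m

The algebra maintains full precision. Intermediate values are displayed rounded; a lone final rounding to four significant figures.
Sliding speed v = 12.17 mm/s = 0.01217 m/s. Path length L = v·t = 0.01217 m/s × 589.5 s = 7.174 m.
Hardness H = 99.22 HV × 9.807 MPa/HV = 973.1 MPa = 9.731e+08 Pa.
Contact area A = 11.63 mm² = 1.163e-05 m².
Expressed in SI base units: W = 863.9 N, H = 9.731e+08 Pa, K = 4.862e-06.
Worn volume V = K·W·L/H = 4.862e-06 · 863.9 · 7.174 / 9.731e+08 = 3.097e-11 m³.
Wear depth h = V/A = 3.097e-11 / 1.163e-05 = 2.663e-06 m.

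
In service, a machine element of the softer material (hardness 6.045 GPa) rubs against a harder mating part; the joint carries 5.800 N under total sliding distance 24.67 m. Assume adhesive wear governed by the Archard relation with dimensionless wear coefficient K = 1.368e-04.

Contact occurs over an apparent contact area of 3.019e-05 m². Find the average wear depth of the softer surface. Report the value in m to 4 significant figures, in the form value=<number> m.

All working math keeps exact precision. Intermediate values are printed rounded, and one last rounding to 4 significant digits.
Convert: Hardness H = 6.045 GPa = 6.045e+09 Pa.
Collected in SI base units: W = 5.800 N, H = 6.045e+09 Pa, K = 1.368e-04.
The Archard volume V = K·W·L/H = 1.368e-04 · 5.800 · 24.67 / 6.045e+09 = 3.238e-12 m³.
Mean wear depth h = V/A = 3.238e-12 / 3.019e-05 = 1.073e-07 m.

value=1.073e-07 m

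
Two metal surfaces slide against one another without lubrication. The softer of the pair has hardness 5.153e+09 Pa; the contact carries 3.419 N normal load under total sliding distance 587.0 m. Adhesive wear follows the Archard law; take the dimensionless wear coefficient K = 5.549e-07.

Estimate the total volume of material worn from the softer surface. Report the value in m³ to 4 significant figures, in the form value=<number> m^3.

value=2.161e-13 m^3

Intermediate values are printed rounded — the algebra keeps exact precision; one final rounding: four significant figures.
SI base units throughout: W = 3.419 N, H = 5.153e+09 Pa, K = 5.549e-07.
The Archard volume V = K·W·L/H = 5.549e-07 · 3.419 · 587.0 / 5.153e+09 = 2.161e-13 m³.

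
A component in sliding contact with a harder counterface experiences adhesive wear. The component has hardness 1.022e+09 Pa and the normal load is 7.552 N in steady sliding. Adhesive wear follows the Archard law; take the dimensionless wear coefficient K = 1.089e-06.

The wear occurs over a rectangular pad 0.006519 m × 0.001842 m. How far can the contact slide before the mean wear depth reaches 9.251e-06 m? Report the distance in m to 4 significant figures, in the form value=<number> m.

value=1.380e+04 m

The intermediates are shown rounded; the algebra holds full precision, and a lone final rounding, at four significant figures.
Contact area A = 0.006519 m × 0.001842 m = 1.201e-05 m².
Expressed in SI base units: W = 7.552 N, H = 1.022e+09 Pa, K = 1.089e-06.
Volume at the limit: V_lim = h_lim·A = 9.251e-06 · 1.201e-05 = 1.111e-10 m³.
Thus life L = V_lim·H/(K·W) = 1.111e-10 · 1.022e+09 / (1.089e-06 · 7.552) = 1.380e+04 m.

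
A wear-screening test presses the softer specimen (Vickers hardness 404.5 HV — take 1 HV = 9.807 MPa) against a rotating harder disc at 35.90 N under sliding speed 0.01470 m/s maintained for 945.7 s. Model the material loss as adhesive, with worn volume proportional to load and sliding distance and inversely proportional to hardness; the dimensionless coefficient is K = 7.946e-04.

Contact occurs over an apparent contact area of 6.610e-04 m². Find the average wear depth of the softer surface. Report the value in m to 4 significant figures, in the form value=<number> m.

All working math holds full float precision — the intermediates are printed rounded, and one final rounding: four significant figures.
Distance L = v·t = 0.01470 m/s × 945.7 s = 13.90 m.
Hardness H = 404.5 HV × 9.807 MPa/HV = 3967 MPa = 3.967e+09 Pa.
Restated in SI base units: W = 35.90 N, H = 3.967e+09 Pa, K = 7.946e-04.
Archard volume V = K·W·L/H = 7.946e-04 · 35.90 · 13.90 / 3.967e+09 = 9.997e-11 m³.
Mean depth h = V/A = 9.997e-11 / 6.610e-04 = 1.512e-07 m.

value=1.512e-07 m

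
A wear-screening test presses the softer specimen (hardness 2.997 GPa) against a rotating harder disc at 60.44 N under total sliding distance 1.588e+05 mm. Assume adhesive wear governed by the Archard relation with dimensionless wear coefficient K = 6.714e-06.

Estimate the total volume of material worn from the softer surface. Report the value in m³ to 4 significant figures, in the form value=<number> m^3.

Intermediates appear rounded; the computation holds full precision, and one final rounding, at 4 significant digits.
Distance L = 1.588e+05 mm = 158.8 m.
Hardness H = 2.997 GPa = 2.997e+09 Pa.
Restated in SI base units: W = 60.44 N, H = 2.997e+09 Pa, K = 6.714e-06.
Archard volume V = K·W·L/H = 6.714e-06 · 60.44 · 158.8 / 2.997e+09 = 2.150e-11 m³.

value=2.150e-11 m^3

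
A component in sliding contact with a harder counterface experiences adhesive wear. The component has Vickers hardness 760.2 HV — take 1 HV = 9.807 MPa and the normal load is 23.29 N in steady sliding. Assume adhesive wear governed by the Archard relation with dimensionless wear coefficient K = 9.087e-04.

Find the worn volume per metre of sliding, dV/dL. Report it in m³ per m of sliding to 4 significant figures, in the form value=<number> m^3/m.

Every step carries full float precision — the intermediates are displayed rounded — a single final rounding: 4 significant digits.
Convert: Hardness H = 760.2 HV × 9.807 MPa/HV = 7455 MPa = 7.455e+09 Pa.
Restated in SI base units: W = 23.29 N, H = 7.455e+09 Pa, K = 9.087e-04.
Rate of wear dV/dL = K·W/H (no L dependence): 9.087e-04 · 23.29 / 7.455e+09 = 2.839e-12 m³/m.

value=2.839e-12 m^3/m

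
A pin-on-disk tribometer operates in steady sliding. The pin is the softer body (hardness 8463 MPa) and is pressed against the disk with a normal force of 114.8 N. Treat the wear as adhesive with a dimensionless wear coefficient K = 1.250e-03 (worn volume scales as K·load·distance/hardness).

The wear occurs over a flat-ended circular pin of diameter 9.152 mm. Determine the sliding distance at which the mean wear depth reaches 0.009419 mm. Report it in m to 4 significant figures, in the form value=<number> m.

Each operation maintains exact precision; intermediate values are shown rounded, and one last rounding to 4 significant digits.
Convert: Hardness H = 8463 MPa = 8.463e+09 Pa.
Convert: Pin diameter d = 9.152 mm = 0.009152 m. Contact area A = π·d²/4 = π·(0.009152 m)²/4 = 6.578e-05 m².
Convert: Depth limit h_lim = 0.009419 mm = 9.419e-06 m.
Restated in SI base units: W = 114.8 N, H = 8.463e+09 Pa, K = 1.250e-03.
Permissible volume V_lim = h_lim·A = 9.419e-06 · 6.578e-05 = 6.196e-10 m³.
Inverting, life L = V_lim·H/(K·W) = 6.196e-10 · 8.463e+09 / (1.250e-03 · 114.8) = 36.54 m.

value=36.54 m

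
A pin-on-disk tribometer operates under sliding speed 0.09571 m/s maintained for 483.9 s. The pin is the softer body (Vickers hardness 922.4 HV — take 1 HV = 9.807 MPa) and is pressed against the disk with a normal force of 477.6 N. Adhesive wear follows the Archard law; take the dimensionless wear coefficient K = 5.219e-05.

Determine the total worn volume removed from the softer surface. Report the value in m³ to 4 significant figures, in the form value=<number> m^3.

Displayed values are rounded, and all arithmetic holds full float precision; rounded just once to four significant figures.
Convert: Distance covered L = v·t = 0.09571 m/s × 483.9 s = 46.31 m.
Convert: Hardness H = 922.4 HV × 9.807 MPa/HV = 9046 MPa = 9.046e+09 Pa.
Collected in SI base units: W = 477.6 N, H = 9.046e+09 Pa, K = 5.219e-05.
The Archard volume V = K·W·L/H = 5.219e-05 · 477.6 · 46.31 / 9.046e+09 = 1.276e-10 m³.

value=1.276e-10 m^3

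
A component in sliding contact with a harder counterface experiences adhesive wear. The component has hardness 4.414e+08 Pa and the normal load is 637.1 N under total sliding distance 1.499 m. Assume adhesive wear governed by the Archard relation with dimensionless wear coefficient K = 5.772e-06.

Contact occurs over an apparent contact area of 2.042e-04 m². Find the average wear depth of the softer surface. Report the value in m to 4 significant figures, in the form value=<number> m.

value=6.116e-08 m

Displayed values are rounded, and all working math holds full precision; a lone final rounding to 4 significant digits.
In SI base units: W = 637.1 N, H = 4.414e+08 Pa, K = 5.772e-06.
By Archard's law, V = K·W·L/H = 5.772e-06 · 637.1 · 1.499 / 4.414e+08 = 1.249e-11 m³.
Mean depth h = V/A = 1.249e-11 / 2.042e-04 = 6.116e-08 m.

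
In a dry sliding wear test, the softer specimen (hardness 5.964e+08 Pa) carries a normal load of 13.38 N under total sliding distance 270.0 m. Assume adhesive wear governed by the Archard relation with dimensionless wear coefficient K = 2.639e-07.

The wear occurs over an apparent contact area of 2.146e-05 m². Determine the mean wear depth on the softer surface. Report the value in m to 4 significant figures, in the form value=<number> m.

The intermediates appear rounded, and every step holds full float precision, and one last rounding: 4 significant figures.
In SI base units: W = 13.38 N, H = 5.964e+08 Pa, K = 2.639e-07.
The Archard volume V = K·W·L/H = 2.639e-07 · 13.38 · 270.0 / 5.964e+08 = 1.599e-12 m³.
Average depth h = V/A = 1.599e-12 / 2.146e-05 = 7.449e-08 m.

value=7.449e-08 m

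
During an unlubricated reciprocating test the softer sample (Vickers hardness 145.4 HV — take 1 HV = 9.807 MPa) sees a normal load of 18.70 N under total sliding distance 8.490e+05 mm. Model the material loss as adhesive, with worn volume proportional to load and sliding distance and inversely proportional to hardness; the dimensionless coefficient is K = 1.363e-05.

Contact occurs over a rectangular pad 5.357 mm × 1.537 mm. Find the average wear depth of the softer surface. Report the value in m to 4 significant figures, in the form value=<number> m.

value=1.843e-05 m

All arithmetic runs at full precision — intermediate values are displayed rounded — one last rounding, at 4 significant digits.
Convert: Distance L = 8.490e+05 mm = 849.0 m.
Convert: Hardness H = 145.4 HV × 9.807 MPa/HV = 1426 MPa = 1.426e+09 Pa.
Convert: Pad sides 5.357 mm × 1.537 mm = 0.005357 m × 0.001537 m. Contact area A = 0.005357 m × 0.001537 m = 8.234e-06 m².
Working in SI base units: W = 18.70 N, H = 1.426e+09 Pa, K = 1.363e-05.
The Archard volume V = K·W·L/H = 1.363e-05 · 18.70 · 849.0 / 1.426e+09 = 1.518e-10 m³.
Depth of wear h = V/A = 1.518e-10 / 8.234e-06 = 1.843e-05 m.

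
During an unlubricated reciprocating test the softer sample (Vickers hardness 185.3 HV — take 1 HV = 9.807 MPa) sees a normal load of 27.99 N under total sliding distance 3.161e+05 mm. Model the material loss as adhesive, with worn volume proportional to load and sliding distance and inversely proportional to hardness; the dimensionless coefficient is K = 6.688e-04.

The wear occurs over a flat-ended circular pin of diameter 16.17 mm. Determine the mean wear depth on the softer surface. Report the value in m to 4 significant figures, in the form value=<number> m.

All arithmetic carries exact precision; printed values are rounded, and one last rounding, at 4 significant figures.
Convert: The distance L = 3.161e+05 mm = 316.1 m.
Convert: Hardness H = 185.3 HV × 9.807 MPa/HV = 1817 MPa = 1.817e+09 Pa.
Convert: Pin diameter d = 16.17 mm = 0.01617 m. Contact area A = π·d²/4 = π·(0.01617 m)²/4 = 2.054e-04 m².
Restated in SI base units: W = 27.99 N, H = 1.817e+09 Pa, K = 6.688e-04.
Archard relation: V = K·W·L/H = 6.688e-04 · 27.99 · 316.1 / 1.817e+09 = 3.256e-09 m³.
Depth of wear h = V/A = 3.256e-09 / 2.054e-04 = 1.586e-05 m.

value=1.586e-05 m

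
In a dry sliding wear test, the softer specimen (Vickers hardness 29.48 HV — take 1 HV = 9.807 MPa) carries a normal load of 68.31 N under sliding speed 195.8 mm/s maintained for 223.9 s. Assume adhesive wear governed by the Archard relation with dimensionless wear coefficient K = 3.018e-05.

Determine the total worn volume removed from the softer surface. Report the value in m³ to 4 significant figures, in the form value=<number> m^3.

The intermediates are printed rounded — the algebra carries full float precision — one last rounding, at four significant digits.
Convert: Sliding speed v = 195.8 mm/s = 0.1958 m/s. The distance L = v·t = 0.1958 m/s × 223.9 s = 43.84 m.
Convert: Hardness H = 29.48 HV × 9.807 MPa/HV = 289.1 MPa = 2.891e+08 Pa.
Working in SI base units: W = 68.31 N, H = 2.891e+08 Pa, K = 3.018e-05.
Volume removed: V = K·W·L/H = 3.018e-05 · 68.31 · 43.84 / 2.891e+08 = 3.126e-10 m³.

value=3.126e-10 m^3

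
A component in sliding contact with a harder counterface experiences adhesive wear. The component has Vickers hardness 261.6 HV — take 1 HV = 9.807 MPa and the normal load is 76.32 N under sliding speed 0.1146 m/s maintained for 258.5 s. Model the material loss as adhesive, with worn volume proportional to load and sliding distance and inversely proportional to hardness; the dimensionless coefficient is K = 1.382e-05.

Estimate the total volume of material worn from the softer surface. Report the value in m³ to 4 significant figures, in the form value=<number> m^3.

Every step keeps full precision. Intermediate values are displayed rounded; a lone final rounding, at 4 significant digits.
Path length L = v·t = 0.1146 m/s × 258.5 s = 29.62 m.
Hardness H = 261.6 HV × 9.807 MPa/HV = 2566 MPa = 2.566e+09 Pa.
Collected in SI base units: W = 76.32 N, H = 2.566e+09 Pa, K = 1.382e-05.
Wear volume V = K·W·L/H = 1.382e-05 · 76.32 · 29.62 / 2.566e+09 = 1.218e-11 m³.

value=1.218e-11 m^3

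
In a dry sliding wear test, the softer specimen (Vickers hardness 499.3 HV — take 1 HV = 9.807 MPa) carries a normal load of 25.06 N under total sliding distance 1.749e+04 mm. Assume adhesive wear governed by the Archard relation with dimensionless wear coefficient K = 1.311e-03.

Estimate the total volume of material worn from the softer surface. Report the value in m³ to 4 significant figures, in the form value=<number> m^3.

value=1.173e-10 m^3

Each operation runs at full precision. The intermediates are printed rounded; a lone final rounding: four significant digits.
Distance covered L = 1.749e+04 mm = 17.49 m.
Hardness H = 499.3 HV × 9.807 MPa/HV = 4897 MPa = 4.897e+09 Pa.
Restated in SI base units: W = 25.06 N, H = 4.897e+09 Pa, K = 1.311e-03.
Apply Archard: V = K·W·L/H = 1.311e-03 · 25.06 · 17.49 / 4.897e+09 = 1.173e-10 m³.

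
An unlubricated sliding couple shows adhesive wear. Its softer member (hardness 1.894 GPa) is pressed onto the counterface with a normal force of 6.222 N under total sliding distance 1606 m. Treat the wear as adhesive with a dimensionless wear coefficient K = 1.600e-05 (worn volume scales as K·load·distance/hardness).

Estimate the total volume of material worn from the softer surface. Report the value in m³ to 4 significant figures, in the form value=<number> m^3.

value=8.441e-11 m^3

The computation maintains exact precision — displayed values are rounded; one last rounding to 4 significant digits.
Convert: Hardness H = 1.894 GPa = 1.894e+09 Pa.
In SI base units, W = 6.222 N, H = 1.894e+09 Pa, K = 1.600e-05.
Archard relation: V = K·W·L/H = 1.600e-05 · 6.222 · 1606 / 1.894e+09 = 8.441e-11 m³.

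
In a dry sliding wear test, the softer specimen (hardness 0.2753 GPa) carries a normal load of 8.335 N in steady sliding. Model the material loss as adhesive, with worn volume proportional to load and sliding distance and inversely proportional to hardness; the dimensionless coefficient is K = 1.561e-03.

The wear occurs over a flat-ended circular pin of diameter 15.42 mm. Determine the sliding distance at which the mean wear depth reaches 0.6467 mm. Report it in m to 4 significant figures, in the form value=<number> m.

The intermediates appear rounded, and all working math keeps full float precision; one final rounding, at 4 significant digits.
Hardness H = 0.2753 GPa = 2.753e+08 Pa.
Pin diameter d = 15.42 mm = 0.01542 m. Contact area A = π·d²/4 = π·(0.01542 m)²/4 = 1.867e-04 m².
Depth limit h_lim = 0.6467 mm = 6.467e-04 m.
In SI base units: W = 8.335 N, H = 2.753e+08 Pa, K = 1.561e-03.
At the depth limit, V_lim = h_lim·A = 6.467e-04 · 1.867e-04 = 1.208e-07 m³.
So the life L = V_lim·H/(K·W) = 1.208e-07 · 2.753e+08 / (1.561e-03 · 8.335) = 2555 m.

value=2555 m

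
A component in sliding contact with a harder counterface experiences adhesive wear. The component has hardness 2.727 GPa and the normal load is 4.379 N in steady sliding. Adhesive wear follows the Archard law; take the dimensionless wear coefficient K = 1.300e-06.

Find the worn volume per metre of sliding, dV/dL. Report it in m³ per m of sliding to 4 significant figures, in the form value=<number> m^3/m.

value=2.088e-15 m^3/m

Intermediates are shown rounded, and the computation keeps full precision; rounded just once to four significant figures.
Hardness H = 2.727 GPa = 2.727e+09 Pa.
In SI base units: W = 4.379 N, H = 2.727e+09 Pa, K = 1.300e-06.
The wear rate dV/dL = K·W/H (no L dependence): 1.300e-06 · 4.379 / 2.727e+09 = 2.088e-15 m³/m.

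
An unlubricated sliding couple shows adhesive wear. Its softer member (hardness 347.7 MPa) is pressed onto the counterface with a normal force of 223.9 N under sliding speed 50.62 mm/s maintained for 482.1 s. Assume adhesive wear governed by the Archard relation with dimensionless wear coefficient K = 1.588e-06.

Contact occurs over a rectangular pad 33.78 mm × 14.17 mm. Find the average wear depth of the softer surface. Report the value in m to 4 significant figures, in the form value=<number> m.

Printed values are rounded — the computation keeps exact precision — rounded once at the end to four significant digits.
Sliding speed v = 50.62 mm/s = 0.05062 m/s. The distance L = v·t = 0.05062 m/s × 482.1 s = 24.40 m.
Hardness H = 347.7 MPa = 3.477e+08 Pa.
Pad sides 33.78 mm × 14.17 mm = 0.03378 m × 0.01417 m. Contact area A = 0.03378 m × 0.01417 m = 4.787e-04 m².
In SI base units, W = 223.9 N, H = 3.477e+08 Pa, K = 1.588e-06.
Volume removed: V = K·W·L/H = 1.588e-06 · 223.9 · 24.40 / 3.477e+08 = 2.496e-11 m³.
Depth h = V/A = 2.496e-11 / 4.787e-04 = 5.214e-08 m.

value=5.214e-08 m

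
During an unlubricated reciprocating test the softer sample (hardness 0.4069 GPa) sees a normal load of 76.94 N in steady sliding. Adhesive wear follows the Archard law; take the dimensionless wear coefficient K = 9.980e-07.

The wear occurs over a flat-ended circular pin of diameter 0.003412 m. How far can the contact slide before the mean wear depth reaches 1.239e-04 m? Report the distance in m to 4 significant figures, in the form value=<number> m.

Each operation maintains full float precision; displayed values are rounded — rounded just once: four significant digits.
Hardness H = 0.4069 GPa = 4.069e+08 Pa.
Contact area A = π·d²/4 = π·(0.003412 m)²/4 = 9.143e-06 m².
As SI base values: W = 76.94 N, H = 4.069e+08 Pa, K = 9.980e-07.
At the depth limit, V_lim = h_lim·A = 1.239e-04 · 9.143e-06 = 1.133e-09 m³.
Thus life L = V_lim·H/(K·W) = 1.133e-09 · 4.069e+08 / (9.980e-07 · 76.94) = 6003 m.

value=6003 m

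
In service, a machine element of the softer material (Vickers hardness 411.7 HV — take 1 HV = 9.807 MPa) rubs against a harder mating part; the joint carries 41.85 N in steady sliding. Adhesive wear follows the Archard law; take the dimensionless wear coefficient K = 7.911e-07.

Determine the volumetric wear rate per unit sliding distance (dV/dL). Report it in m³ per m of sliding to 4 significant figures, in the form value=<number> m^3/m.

All working math keeps exact precision, and the intermediates appear rounded, and a lone final rounding to 4 significant figures.
Convert: Hardness H = 411.7 HV × 9.807 MPa/HV = 4038 MPa = 4.038e+09 Pa.
Collected in SI base units: W = 41.85 N, H = 4.038e+09 Pa, K = 7.911e-07.
The wear rate dV/dL = K·W/H, so: 7.911e-07 · 41.85 / 4.038e+09 = 8.200e-15 m³/m.

value=8.200e-15 m^3/m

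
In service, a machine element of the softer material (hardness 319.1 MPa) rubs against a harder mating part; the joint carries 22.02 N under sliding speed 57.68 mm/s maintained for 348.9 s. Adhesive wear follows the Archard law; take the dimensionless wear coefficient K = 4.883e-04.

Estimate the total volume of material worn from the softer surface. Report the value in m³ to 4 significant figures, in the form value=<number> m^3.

value=6.781e-10 m^3

The intermediates are displayed rounded; every step keeps full float precision. Rounded just once to four significant figures.
Sliding speed v = 57.68 mm/s = 0.05768 m/s. Distance covered L = v·t = 0.05768 m/s × 348.9 s = 20.12 m.
Hardness H = 319.1 MPa = 3.191e+08 Pa.
In SI base units, W = 22.02 N, H = 3.191e+08 Pa, K = 4.883e-04.
Worn volume V = K·W·L/H = 4.883e-04 · 22.02 · 20.12 / 3.191e+08 = 6.781e-10 m³.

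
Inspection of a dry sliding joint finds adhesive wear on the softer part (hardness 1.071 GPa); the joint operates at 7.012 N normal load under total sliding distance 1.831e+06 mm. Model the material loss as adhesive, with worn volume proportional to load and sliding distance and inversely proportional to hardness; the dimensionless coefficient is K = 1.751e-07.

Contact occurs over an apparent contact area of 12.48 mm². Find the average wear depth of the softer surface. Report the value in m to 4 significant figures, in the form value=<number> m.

value=1.682e-07 m

Intermediate values are displayed rounded; every step holds full float precision; rounded just once: 4 significant figures.
Convert: Sliding distance L = 1.831e+06 mm = 1831 m.
Convert: Hardness H = 1.071 GPa = 1.071e+09 Pa.
Convert: Contact area A = 12.48 mm² = 1.248e-05 m².
As SI base values: W = 7.012 N, H = 1.071e+09 Pa, K = 1.751e-07.
The Archard volume V = K·W·L/H = 1.751e-07 · 7.012 · 1831 / 1.071e+09 = 2.099e-12 m³.
Mean depth h = V/A = 2.099e-12 / 1.248e-05 = 1.682e-07 m.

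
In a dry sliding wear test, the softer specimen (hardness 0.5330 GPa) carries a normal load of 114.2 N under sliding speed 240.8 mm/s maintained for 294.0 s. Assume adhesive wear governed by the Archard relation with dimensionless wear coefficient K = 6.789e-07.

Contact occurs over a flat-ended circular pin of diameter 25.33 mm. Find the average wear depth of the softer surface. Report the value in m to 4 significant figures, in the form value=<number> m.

The computation holds full precision — quoted intermediates are rounded — a lone final rounding to four significant digits.
Convert: Sliding speed v = 240.8 mm/s = 0.2408 m/s. Sliding distance L = v·t = 0.2408 m/s × 294.0 s = 70.80 m.
Convert: Hardness H = 0.5330 GPa = 5.330e+08 Pa.
Convert: Pin diameter d = 25.33 mm = 0.02533 m. Contact area A = π·d²/4 = π·(0.02533 m)²/4 = 5.039e-04 m².
Expressed in SI base units: W = 114.2 N, H = 5.330e+08 Pa, K = 6.789e-07.
Wear volume V = K·W·L/H = 6.789e-07 · 114.2 · 70.80 / 5.330e+08 = 1.030e-11 m³.
Mean wear depth h = V/A = 1.030e-11 / 5.039e-04 = 2.044e-08 m.

value=2.044e-08 m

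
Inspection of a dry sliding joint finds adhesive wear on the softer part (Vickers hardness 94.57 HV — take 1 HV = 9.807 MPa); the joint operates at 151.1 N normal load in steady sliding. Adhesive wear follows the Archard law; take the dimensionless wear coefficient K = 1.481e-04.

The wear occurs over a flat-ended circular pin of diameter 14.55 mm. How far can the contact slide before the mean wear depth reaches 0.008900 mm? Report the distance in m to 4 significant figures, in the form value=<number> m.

Displayed values are rounded; each operation keeps exact precision; one last rounding to four significant figures.
Hardness H = 94.57 HV × 9.807 MPa/HV = 927.4 MPa = 9.274e+08 Pa.
Pin diameter d = 14.55 mm = 0.01455 m. Contact area A = π·d²/4 = π·(0.01455 m)²/4 = 1.663e-04 m².
Depth limit h_lim = 0.008900 mm = 8.900e-06 m.
Restated in SI base units: W = 151.1 N, H = 9.274e+08 Pa, K = 1.481e-04.
Allowed volume V_lim = h_lim·A = 8.900e-06 · 1.663e-04 = 1.480e-09 m³.
Life L = V_lim·H/(K·W) = 1.480e-09 · 9.274e+08 / (1.481e-04 · 151.1) = 61.33 m.

value=61.33 m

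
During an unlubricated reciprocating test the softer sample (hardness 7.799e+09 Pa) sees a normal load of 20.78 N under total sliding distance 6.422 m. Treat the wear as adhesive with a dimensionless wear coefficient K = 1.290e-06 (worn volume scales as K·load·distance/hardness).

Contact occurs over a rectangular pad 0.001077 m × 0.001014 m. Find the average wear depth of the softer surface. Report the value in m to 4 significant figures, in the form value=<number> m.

Intermediate values appear rounded — the computation runs at full precision; one final rounding: four significant figures.
Convert: Contact area A = 0.001077 m × 0.001014 m = 1.092e-06 m².
As SI base values: W = 20.78 N, H = 7.799e+09 Pa, K = 1.290e-06.
By Archard's law, V = K·W·L/H = 1.290e-06 · 20.78 · 6.422 / 7.799e+09 = 2.207e-14 m³.
Mean depth h = V/A = 2.207e-14 / 1.092e-06 = 2.021e-08 m.

value=2.021e-08 m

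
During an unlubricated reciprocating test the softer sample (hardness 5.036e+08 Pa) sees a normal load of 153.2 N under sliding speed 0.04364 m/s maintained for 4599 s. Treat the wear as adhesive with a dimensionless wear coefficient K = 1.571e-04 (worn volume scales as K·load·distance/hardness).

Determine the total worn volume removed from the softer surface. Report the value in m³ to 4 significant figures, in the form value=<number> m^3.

value=9.592e-09 m^3

All working math runs at full float precision. Quoted intermediates are rounded, and rounded just once: four significant digits.
Convert: Sliding distance L = v·t = 0.04364 m/s × 4599 s = 200.7 m.
In SI base units, W = 153.2 N, H = 5.036e+08 Pa, K = 1.571e-04.
Volume removed: V = K·W·L/H = 1.571e-04 · 153.2 · 200.7 / 5.036e+08 = 9.592e-09 m³.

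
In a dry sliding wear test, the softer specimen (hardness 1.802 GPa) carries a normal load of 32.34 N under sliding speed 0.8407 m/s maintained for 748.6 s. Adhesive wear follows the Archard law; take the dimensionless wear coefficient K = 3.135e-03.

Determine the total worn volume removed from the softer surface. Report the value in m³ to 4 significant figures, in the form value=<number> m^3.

Quoted intermediates are rounded; every step carries exact precision, and one final rounding, at four significant figures.
Distance covered L = v·t = 0.8407 m/s × 748.6 s = 629.3 m.
Hardness H = 1.802 GPa = 1.802e+09 Pa.
As SI base values: W = 32.34 N, H = 1.802e+09 Pa, K = 3.135e-03.
By Archard's law, V = K·W·L/H = 3.135e-03 · 32.34 · 629.3 / 1.802e+09 = 3.541e-08 m³.

value=3.541e-08 m^3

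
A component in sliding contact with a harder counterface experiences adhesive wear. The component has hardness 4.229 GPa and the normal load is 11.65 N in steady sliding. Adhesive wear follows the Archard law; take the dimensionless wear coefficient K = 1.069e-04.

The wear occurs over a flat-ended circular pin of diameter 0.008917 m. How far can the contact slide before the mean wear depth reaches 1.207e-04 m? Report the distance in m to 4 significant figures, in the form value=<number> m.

Intermediate values appear rounded — all arithmetic runs at full precision — rounded once at the end to four significant digits.
Hardness H = 4.229 GPa = 4.229e+09 Pa.
Contact area A = π·d²/4 = π·(0.008917 m)²/4 = 6.245e-05 m².
Restated in SI base units: W = 11.65 N, H = 4.229e+09 Pa, K = 1.069e-04.
Limit volume V_lim = h_lim·A = 1.207e-04 · 6.245e-05 = 7.538e-09 m³.
Inverting, life L = V_lim·H/(K·W) = 7.538e-09 · 4.229e+09 / (1.069e-04 · 11.65) = 2.560e+04 m.

value=2.560e+04 m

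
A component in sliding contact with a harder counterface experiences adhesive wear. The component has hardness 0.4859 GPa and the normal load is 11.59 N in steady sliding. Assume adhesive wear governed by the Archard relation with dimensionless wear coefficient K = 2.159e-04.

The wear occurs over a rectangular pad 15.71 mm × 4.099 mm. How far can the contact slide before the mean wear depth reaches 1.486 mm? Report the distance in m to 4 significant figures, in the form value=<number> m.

All arithmetic carries full precision — the intermediates are shown rounded, and one final rounding, at four significant figures.
Hardness H = 0.4859 GPa = 4.859e+08 Pa.
Pad sides 15.71 mm × 4.099 mm = 0.01571 m × 0.004099 m. Contact area A = 0.01571 m × 0.004099 m = 6.440e-05 m².
Depth limit h_lim = 1.486 mm = 0.001486 m.
In SI base units: W = 11.59 N, H = 4.859e+08 Pa, K = 2.159e-04.
Allowed volume V_lim = h_lim·A = 0.001486 · 6.440e-05 = 9.569e-08 m³.
So the life L = V_lim·H/(K·W) = 9.569e-08 · 4.859e+08 / (2.159e-04 · 11.59) = 1.858e+04 m.

value=1.858e+04 m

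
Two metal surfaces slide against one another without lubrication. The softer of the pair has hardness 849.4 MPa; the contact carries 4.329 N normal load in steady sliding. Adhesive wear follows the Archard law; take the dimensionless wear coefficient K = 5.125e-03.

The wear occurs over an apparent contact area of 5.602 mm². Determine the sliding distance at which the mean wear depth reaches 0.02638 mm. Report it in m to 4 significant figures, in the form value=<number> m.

Intermediate values appear rounded, and all working math carries full precision — rounded just once, at four significant figures.
Convert: Hardness H = 849.4 MPa = 8.494e+08 Pa.
Convert: Contact area A = 5.602 mm² = 5.602e-06 m².
Convert: Depth limit h_lim = 0.02638 mm = 2.638e-05 m.
As SI base values: W = 4.329 N, H = 8.494e+08 Pa, K = 5.125e-03.
Volume at the limit: V_lim = h_lim·A = 2.638e-05 · 5.602e-06 = 1.478e-10 m³.
Inverting, life L = V_lim·H/(K·W) = 1.478e-10 · 8.494e+08 / (5.125e-03 · 4.329) = 5.658 m.

value=5.658 m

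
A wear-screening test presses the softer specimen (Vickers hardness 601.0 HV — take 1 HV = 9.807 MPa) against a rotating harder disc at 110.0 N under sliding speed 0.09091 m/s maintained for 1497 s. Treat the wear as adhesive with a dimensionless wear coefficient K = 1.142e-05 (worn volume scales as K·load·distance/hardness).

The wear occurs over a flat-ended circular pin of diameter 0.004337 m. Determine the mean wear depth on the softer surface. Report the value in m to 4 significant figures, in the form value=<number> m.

All working math maintains full float precision, and shown intermediates are rounded, and rounded just once to four significant figures.
Convert: Sliding distance L = v·t = 0.09091 m/s × 1497 s = 136.1 m.
Convert: Hardness H = 601.0 HV × 9.807 MPa/HV = 5894 MPa = 5.894e+09 Pa.
Convert: Contact area A = π·d²/4 = π·(0.004337 m)²/4 = 1.477e-05 m².
Collected in SI base units: W = 110.0 N, H = 5.894e+09 Pa, K = 1.142e-05.
Volume removed: V = K·W·L/H = 1.142e-05 · 110.0 · 136.1 / 5.894e+09 = 2.901e-11 m³.
Depth of wear h = V/A = 2.901e-11 / 1.477e-05 = 1.963e-06 m.

value=1.963e-06 m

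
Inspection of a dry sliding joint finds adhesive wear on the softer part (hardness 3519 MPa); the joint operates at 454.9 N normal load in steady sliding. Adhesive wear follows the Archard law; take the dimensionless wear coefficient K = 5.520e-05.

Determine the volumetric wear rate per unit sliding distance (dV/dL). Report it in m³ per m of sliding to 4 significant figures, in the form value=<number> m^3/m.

value=7.136e-12 m^3/m

Intermediates are displayed rounded — the algebra carries exact precision. Rounded once at the end: four significant figures.
Hardness H = 3519 MPa = 3.519e+09 Pa.
As SI base values: W = 454.9 N, H = 3.519e+09 Pa, K = 5.520e-05.
Volumetric rate dV/dL = K·W/H (no L dependence): 5.520e-05 · 454.9 / 3.519e+09 = 7.136e-12 m³/m.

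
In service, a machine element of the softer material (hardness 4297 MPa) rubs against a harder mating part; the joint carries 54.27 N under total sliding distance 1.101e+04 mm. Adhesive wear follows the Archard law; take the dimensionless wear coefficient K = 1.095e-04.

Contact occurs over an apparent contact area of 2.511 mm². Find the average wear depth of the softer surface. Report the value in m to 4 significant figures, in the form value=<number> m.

Shown intermediates are rounded, and each operation runs at full precision, and a single final rounding to four significant digits.
Convert: Distance L = 1.101e+04 mm = 11.01 m.
Convert: Hardness H = 4297 MPa = 4.297e+09 Pa.
Convert: Contact area A = 2.511 mm² = 2.511e-06 m².
SI base units throughout: W = 54.27 N, H = 4.297e+09 Pa, K = 1.095e-04.
Archard volume V = K·W·L/H = 1.095e-04 · 54.27 · 11.01 / 4.297e+09 = 1.523e-11 m³.
Mean wear depth h = V/A = 1.523e-11 / 2.511e-06 = 6.064e-06 m.

value=6.064e-06 m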